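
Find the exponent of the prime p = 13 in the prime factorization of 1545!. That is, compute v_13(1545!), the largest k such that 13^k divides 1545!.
v_13(1545!) = 127

Legendre's formula: v_p(n!) = Σ_{k ≥ 1} ⌊n / p^k⌋. For p = 13, n = 1545, the terms are:
  ⌊1545/13^1⌋ = ⌊1545/13⌋ = 118
  ⌊1545/13^2⌋ = ⌊1545/169⌋ = 9
(the next term ⌊1545/13^3⌋ = 0, terminating the sum). Summing: v_13(1545!) = 118 + 9 = 127.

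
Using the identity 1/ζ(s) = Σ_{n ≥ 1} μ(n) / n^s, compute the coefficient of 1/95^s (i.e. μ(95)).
μ(95) = 1

Factor n = 95 = 5 · 19. μ(n) = 0 if any exponent ≥ 2 (not squarefree); otherwise μ(n) = (−1)^{ω(n)} where ω(n) is the number of distinct prime factors. Applying: μ(95) = 1.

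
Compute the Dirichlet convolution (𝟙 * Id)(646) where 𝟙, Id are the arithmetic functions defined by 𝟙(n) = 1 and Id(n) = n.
(𝟙 * Id)(646) = 1080

Divisors of 646: [1, 2, 17, 19, 34, 38, 323, 646]. For each d | 646:
  d = 1: 𝟙(1) · Id(646/1) = 1 · 646 = 646
  d = 2: 𝟙(2) · Id(646/2) = 1 · 323 = 323
  d = 17: 𝟙(17) · Id(646/17) = 1 · 38 = 38
  d = 19: 𝟙(19) · Id(646/19) = 1 · 34 = 34
  d = 34: 𝟙(34) · Id(646/34) = 1 · 19 = 19
  d = 38: 𝟙(38) · Id(646/38) = 1 · 17 = 17
  d = 323: 𝟙(323) · Id(646/323) = 1 · 2 = 2
  d = 646: 𝟙(646) · Id(646/646) = 1 · 1 = 1
Summing: (𝟙 * Id)(646) = 646 + 323 + 38 + 34 + 19 + 17 + 2 + 1 = 1080.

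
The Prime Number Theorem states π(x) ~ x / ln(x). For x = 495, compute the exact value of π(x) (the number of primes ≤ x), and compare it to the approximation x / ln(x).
π(495) = 94;  x/ln(x) ≈ 79.78;  relative error ≈ 15.13%.

Directly count primes up to 495: π(495) = 94. The PNT approximation gives 495/ln(495) ≈ 495/6.20456 ≈ 79.78. Relative error (π(x) − x/ln(x)) / π(x) ≈ 15.13%; the approximation is known to undercount slightly (Li(x) is a better estimate).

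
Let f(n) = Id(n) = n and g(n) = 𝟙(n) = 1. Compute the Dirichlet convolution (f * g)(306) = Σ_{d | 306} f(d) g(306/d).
(Id * 𝟙)(306) = 702

Divisors of 306: [1, 2, 3, 6, 9, 17, 18, 34, 51, 102, 153, 306]. For each d | 306:
  d = 1: Id(1) · 𝟙(306/1) = 1 · 1 = 1
  d = 2: Id(2) · 𝟙(306/2) = 2 · 1 = 2
  d = 3: Id(3) · 𝟙(306/3) = 3 · 1 = 3
  d = 6: Id(6) · 𝟙(306/6) = 6 · 1 = 6
  d = 9: Id(9) · 𝟙(306/9) = 9 · 1 = 9
  d = 17: Id(17) · 𝟙(306/17) = 17 · 1 = 17
  d = 18: Id(18) · 𝟙(306/18) = 18 · 1 = 18
  d = 34: Id(34) · 𝟙(306/34) = 34 · 1 = 34
  d = 51: Id(51) · 𝟙(306/51) = 51 · 1 = 51
  d = 102: Id(102) · 𝟙(306/102) = 102 · 1 = 102
  d = 153: Id(153) · 𝟙(306/153) = 153 · 1 = 153
  d = 306: Id(306) · 𝟙(306/306) = 306 · 1 = 306
Summing: (Id * 𝟙)(306) = 1 + 2 + 3 + 6 + 9 + 17 + 18 + 34 + 51 + 102 + 153 + 306 = 702.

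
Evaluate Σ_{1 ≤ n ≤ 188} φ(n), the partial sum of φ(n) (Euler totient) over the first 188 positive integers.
Σ_{n ≤ 188} φ(n) = 10796

Compute φ(n) for each 1 ≤ n ≤ 188: φ(1) = 1, φ(2) = 1, φ(3) = 2, φ(4) = 2, φ(5) = 4, φ(6) = 2, φ(7) = 6, φ(8) = 4, φ(9) = 6, φ(10) = 4, φ(11) = 10, φ(12) = 4, φ(13) = 12, φ(14) = 6, φ(15) = 8, φ(16) = 8, φ(17) = 16, φ(18) = 6, φ(19) = 18, φ(20) = 8, φ(21) = 12, φ(22) = 10, φ(23) = 22, φ(24) = 8, φ(25) = 20, φ(26) = 12, φ(27) = 18, φ(28) = 12, φ(29) = 28, φ(30) = 8, φ(31) = 30, φ(32) = 16, φ(33) = 20, φ(34) = 16, φ(35) = 24, φ(36) = 12, φ(37) = 36, φ(38) = 18, φ(39) = 24, φ(40) = 16, φ(41) = 40, φ(42) = 12, φ(43) = 42, φ(44) = 20, φ(45) = 24, φ(46) = 22, φ(47) = 46, φ(48) = 16, φ(49) = 42, φ(50) = 20, φ(51) = 32, φ(52) = 24, φ(53) = 52, φ(54) = 18, φ(55) = 40, φ(56) = 24, φ(57) = 36, φ(58) = 28, φ(59) = 58, φ(60) = 16, φ(61) = 60, φ(62) = 30, φ(63) = 36, φ(64) = 32, φ(65) = 48, φ(66) = 20, φ(67) = 66, φ(68) = 32, φ(69) = 44, φ(70) = 24, φ(71) = 70, φ(72) = 24, φ(73) = 72, φ(74) = 36, φ(75) = 40, φ(76) = 36, φ(77) = 60, φ(78) = 24, φ(79) = 78, φ(80) = 32, φ(81) = 54, φ(82) = 40, φ(83) = 82, φ(84) = 24, φ(85) = 64, φ(86) = 42, φ(87) = 56, φ(88) = 40, φ(89) = 88, φ(90) = 24, φ(91) = 72, φ(92) = 44, φ(93) = 60, φ(94) = 46, φ(95) = 72, φ(96) = 32, φ(97) = 96, φ(98) = 42, φ(99) = 60, φ(100) = 40, φ(101) = 100, φ(102) = 32, φ(103) = 102, φ(104) = 48, φ(105) = 48, φ(106) = 52, φ(107) = 106, φ(108) = 36, φ(109) = 108, φ(110) = 40, φ(111) = 72, φ(112) = 48, φ(113) = 112, φ(114) = 36, φ(115) = 88, φ(116) = 56, φ(117) = 72, φ(118) = 58, φ(119) = 96, φ(120) = 32, φ(121) = 110, φ(122) = 60, φ(123) = 80, φ(124) = 60, φ(125) = 100, φ(126) = 36, φ(127) = 126, φ(128) = 64, φ(129) = 84, φ(130) = 48, φ(131) = 130, φ(132) = 40, φ(133) = 108, φ(134) = 66, φ(135) = 72, φ(136) = 64, φ(137) = 136, φ(138) = 44, φ(139) = 138, φ(140) = 48, φ(141) = 92, φ(142) = 70, φ(143) = 120, φ(144) = 48, φ(145) = 112, φ(146) = 72, φ(147) = 84, φ(148) = 72, φ(149) = 148, φ(150) = 40, φ(151) = 150, φ(152) = 72, φ(153) = 96, φ(154) = 60, φ(155) = 120, φ(156) = 48, φ(157) = 156, φ(158) = 78, φ(159) = 104, φ(160) = 64, φ(161) = 132, φ(162) = 54, φ(163) = 162, φ(164) = 80, φ(165) = 80, φ(166) = 82, φ(167) = 166, φ(168) = 48, φ(169) = 156, φ(170) = 64, φ(171) = 108, φ(172) = 84, φ(173) = 172, φ(174) = 56, φ(175) = 120, φ(176) = 80, φ(177) = 116, φ(178) = 88, φ(179) = 178, φ(180) = 48, φ(181) = 180, φ(182) = 72, φ(183) = 120, φ(184) = 88, φ(185) = 144, φ(186) = 60, φ(187) = 160, φ(188) = 92. Summing all 188 values: 10796. (Average order: Σ_{n ≤ x} φ(n) ~ (3/π²) x². For x = 188, (3/π²)·188² ≈ 10743.29.)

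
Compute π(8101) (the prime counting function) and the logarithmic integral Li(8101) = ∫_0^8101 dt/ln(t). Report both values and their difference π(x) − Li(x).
π(8101) = 1019;  Li(8101) ≈ 1037.65;  π(x) − Li(x) ≈ -18.65.

Direct count of primes ≤ 8101 gives π(8101) = 1019. Numerical evaluation of the logarithmic integral gives Li(8101) ≈ 1037.65. The difference π(x) − Li(x) ≈ -18.65 is typically negative for small/moderate x (Li(x) overestimates), though Littlewood's theorem shows this sign changes infinitely often.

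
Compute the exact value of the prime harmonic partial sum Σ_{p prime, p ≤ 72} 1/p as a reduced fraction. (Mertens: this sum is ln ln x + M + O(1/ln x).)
Σ 1/p = 972416614407737400870501653/557940830126698960967415390

π(72) = 20, so the primes ≤ 72 are [2, 3, 5, 7, 11, 13, 17, 19, 23, 29, 31, 37, 41, 43, 47, 53, 59, 61, 67, 71]. Summing 1/p over these primes: 972416614407737400870501653/557940830126698960967415390 ≈ 1.7429. Mertens estimate ln ln(72) + 0.2615 ≈ 1.7147.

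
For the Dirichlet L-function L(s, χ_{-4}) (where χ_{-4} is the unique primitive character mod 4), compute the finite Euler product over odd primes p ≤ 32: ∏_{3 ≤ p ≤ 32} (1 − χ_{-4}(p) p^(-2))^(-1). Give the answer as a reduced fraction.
∏ = 70163108671177093/76623095660544000

The odd primes p ≤ 32 are [3, 5, 7, 11, 13, 17, 19, 23, 29, 31]. For each, χ(p) = 1 if p ≡ 1 mod 4, χ(p) = −1 if p ≡ 3 mod 4. Taking (1 − χ(p)/p^2)^(-1) = p^2/(p^2 − χ(p)): (1 − (-1)/3^2)^(-1) · (1 − (1)/5^2)^(-1) · (1 − (-1)/7^2)^(-1) · (1 − (-1)/11^2)^(-1) · (1 − (1)/13^2)^(-1) · (1 − (1)/17^2)^(-1) · (1 − (-1)/19^2)^(-1) · (1 − (-1)/23^2)^(-1) · (1 − (1)/29^2)^(-1) · (1 − (-1)/31^2)^(-1) = 70163108671177093/76623095660544000.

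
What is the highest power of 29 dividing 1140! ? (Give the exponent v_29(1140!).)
v_29(1140!) = 40

Legendre's formula: v_p(n!) = Σ_{k ≥ 1} ⌊n / p^k⌋. For p = 29, n = 1140, the terms are:
  ⌊1140/29^1⌋ = ⌊1140/29⌋ = 39
  ⌊1140/29^2⌋ = ⌊1140/841⌋ = 1
(the next term ⌊1140/29^3⌋ = 0, terminating the sum). Summing: v_29(1140!) = 39 + 1 = 40.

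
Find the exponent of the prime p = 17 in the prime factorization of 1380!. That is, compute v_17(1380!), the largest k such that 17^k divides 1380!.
v_17(1380!) = 85

Legendre's formula: v_p(n!) = Σ_{k ≥ 1} ⌊n / p^k⌋. For p = 17, n = 1380, the terms are:
  ⌊1380/17^1⌋ = ⌊1380/17⌋ = 81
  ⌊1380/17^2⌋ = ⌊1380/289⌋ = 4
(the next term ⌊1380/17^3⌋ = 0, terminating the sum). Summing: v_17(1380!) = 81 + 4 = 85.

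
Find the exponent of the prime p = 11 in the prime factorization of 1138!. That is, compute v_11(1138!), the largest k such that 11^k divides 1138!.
v_11(1138!) = 112

Legendre's formula: v_p(n!) = Σ_{k ≥ 1} ⌊n / p^k⌋. For p = 11, n = 1138, the terms are:
  ⌊1138/11^1⌋ = ⌊1138/11⌋ = 103
  ⌊1138/11^2⌋ = ⌊1138/121⌋ = 9
(the next term ⌊1138/11^3⌋ = 0, terminating the sum). Summing: v_11(1138!) = 103 + 9 = 112.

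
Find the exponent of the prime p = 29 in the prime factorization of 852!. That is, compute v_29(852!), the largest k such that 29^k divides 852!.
v_29(852!) = 30

Legendre's formula: v_p(n!) = Σ_{k ≥ 1} ⌊n / p^k⌋. For p = 29, n = 852, the terms are:
  ⌊852/29^1⌋ = ⌊852/29⌋ = 29
  ⌊852/29^2⌋ = ⌊852/841⌋ = 1
(the next term ⌊852/29^3⌋ = 0, terminating the sum). Summing: v_29(852!) = 29 + 1 = 30.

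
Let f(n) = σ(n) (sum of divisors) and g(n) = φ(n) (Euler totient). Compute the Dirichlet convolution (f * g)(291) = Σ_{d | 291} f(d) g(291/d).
(σ * φ)(291) = 1164

Divisors of 291: [1, 3, 97, 291]. For each d | 291:
  d = 1: σ(1) · φ(291/1) = 1 · 192 = 192
  d = 3: σ(3) · φ(291/3) = 4 · 96 = 384
  d = 97: σ(97) · φ(291/97) = 98 · 2 = 196
  d = 291: σ(291) · φ(291/291) = 392 · 1 = 392
Summing: (σ * φ)(291) = 192 + 384 + 196 + 392 = 1164.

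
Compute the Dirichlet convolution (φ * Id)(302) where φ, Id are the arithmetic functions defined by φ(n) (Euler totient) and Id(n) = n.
(φ * Id)(302) = 903

Divisors of 302: [1, 2, 151, 302]. For each d | 302:
  d = 1: φ(1) · Id(302/1) = 1 · 302 = 302
  d = 2: φ(2) · Id(302/2) = 1 · 151 = 151
  d = 151: φ(151) · Id(302/151) = 150 · 2 = 300
  d = 302: φ(302) · Id(302/302) = 150 · 1 = 150
Summing: (φ * Id)(302) = 302 + 151 + 300 + 150 = 903.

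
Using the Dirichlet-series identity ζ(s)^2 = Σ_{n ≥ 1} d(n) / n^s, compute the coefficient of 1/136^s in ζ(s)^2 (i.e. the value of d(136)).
d(136) = 8

ζ(s)^2 = (Σ 1/m^s)(Σ 1/k^s). The coefficient of 1/n^s in the product is the number of ordered pairs (m, k) with mk = n, which equals d(n). For n = 136, divisors are [1, 2, 4, 8, 17, 34, 68, 136], so d(136) = 8.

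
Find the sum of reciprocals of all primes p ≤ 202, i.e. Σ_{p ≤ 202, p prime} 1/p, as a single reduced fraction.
Σ 1/p = 15202313841027497739047080375538859939135227730139536997746371469607707132833646367/7799922041683461553249199106329813876687996789903550945093032474868511536164700810

π(202) = 46, so the primes ≤ 202 are [2, 3, 5, 7, 11, 13, 17, 19, 23, 29, 31, 37, 41, 43, 47, 53, 59, 61, 67, 71, 73, 79, 83, 89, 97, 101, 103, 107, 109, 113, 127, 131, 137, 139, 149, 151, 157, 163, 167, 173, 179, 181, 191, 193, 197, 199]. Summing 1/p over these primes: 15202313841027497739047080375538859939135227730139536997746371469607707132833646367/7799922041683461553249199106329813876687996789903550945093032474868511536164700810 ≈ 1.9490. Mertens estimate ln ln(202) + 0.2615 ≈ 1.9308.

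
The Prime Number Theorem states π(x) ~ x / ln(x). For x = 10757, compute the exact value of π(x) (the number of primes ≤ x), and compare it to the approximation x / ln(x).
π(10757) = 1311;  x/ln(x) ≈ 1158.75;  relative error ≈ 11.61%.

Directly count primes up to 10757: π(10757) = 1311. The PNT approximation gives 10757/ln(10757) ≈ 10757/9.28331 ≈ 1158.75. Relative error (π(x) − x/ln(x)) / π(x) ≈ 11.61%; the approximation is known to undercount slightly (Li(x) is a better estimate).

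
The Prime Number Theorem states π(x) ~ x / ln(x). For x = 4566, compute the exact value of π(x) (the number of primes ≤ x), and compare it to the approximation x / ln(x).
π(4566) = 618;  x/ln(x) ≈ 541.87;  relative error ≈ 12.32%.

Directly count primes up to 4566: π(4566) = 618. The PNT approximation gives 4566/ln(4566) ≈ 4566/8.42639 ≈ 541.87. Relative error (π(x) − x/ln(x)) / π(x) ≈ 12.32%; the approximation is known to undercount slightly (Li(x) is a better estimate).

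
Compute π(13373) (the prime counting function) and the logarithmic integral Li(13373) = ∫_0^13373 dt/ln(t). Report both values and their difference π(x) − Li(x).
π(13373) = 1586;  Li(13373) ≈ 1606.43;  π(x) − Li(x) ≈ -20.43.

Direct count of primes ≤ 13373 gives π(13373) = 1586. Numerical evaluation of the logarithmic integral gives Li(13373) ≈ 1606.43. The difference π(x) − Li(x) ≈ -20.43 is typically negative for small/moderate x (Li(x) overestimates), though Littlewood's theorem shows this sign changes infinitely often.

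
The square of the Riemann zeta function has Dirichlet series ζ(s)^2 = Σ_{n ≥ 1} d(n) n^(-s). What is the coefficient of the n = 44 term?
d(44) = 6

ζ(s)^2 = (Σ 1/m^s)(Σ 1/k^s). The coefficient of 1/n^s in the product is the number of ordered pairs (m, k) with mk = n, which equals d(n). For n = 44, divisors are [1, 2, 4, 11, 22, 44], so d(44) = 6.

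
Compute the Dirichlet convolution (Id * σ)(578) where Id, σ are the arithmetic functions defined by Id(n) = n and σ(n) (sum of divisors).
(Id * σ)(578) = 4510

Divisors of 578: [1, 2, 17, 34, 289, 578]. For each d | 578:
  d = 1: Id(1) · σ(578/1) = 1 · 921 = 921
  d = 2: Id(2) · σ(578/2) = 2 · 307 = 614
  d = 17: Id(17) · σ(578/17) = 17 · 54 = 918
  d = 34: Id(34) · σ(578/34) = 34 · 18 = 612
  d = 289: Id(289) · σ(578/289) = 289 · 3 = 867
  d = 578: Id(578) · σ(578/578) = 578 · 1 = 578
Summing: (Id * σ)(578) = 921 + 614 + 918 + 612 + 867 + 578 = 4510.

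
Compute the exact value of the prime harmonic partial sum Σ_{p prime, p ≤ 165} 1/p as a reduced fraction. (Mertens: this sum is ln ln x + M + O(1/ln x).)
Σ 1/p = 10988187442690106858194788089546541159451476081371138484805233167/5766152219975951659023630035336134306565384015606066319856068810

π(165) = 38, so the primes ≤ 165 are [2, 3, 5, 7, 11, 13, 17, 19, 23, 29, 31, 37, 41, 43, 47, 53, 59, 61, 67, 71, 73, 79, 83, 89, 97, 101, 103, 107, 109, 113, 127, 131, 137, 139, 149, 151, 157, 163]. Summing 1/p over these primes: 10988187442690106858194788089546541159451476081371138484805233167/5766152219975951659023630035336134306565384015606066319856068810 ≈ 1.9056. Mertens estimate ln ln(165) + 0.2615 ≈ 1.8919.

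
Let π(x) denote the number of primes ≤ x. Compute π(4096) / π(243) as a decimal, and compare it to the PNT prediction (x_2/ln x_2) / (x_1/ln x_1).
π(4096)/π(243) = 564/53 ≈ 10.6415;  PNT prediction ≈ 11.1317.

π(243) = 53 and π(4096) = 564, so π(4096)/π(243) ≈ 10.6415. The PNT-predicted ratio is (4096/ln(4096)) / (243/ln(243)) ≈ 11.1317. The two agree to within a few percent, as expected.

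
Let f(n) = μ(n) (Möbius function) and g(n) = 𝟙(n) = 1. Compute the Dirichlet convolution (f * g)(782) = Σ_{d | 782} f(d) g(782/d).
(μ * 𝟙)(782) = 0

Divisors of 782: [1, 2, 17, 23, 34, 46, 391, 782]. For each d | 782:
  d = 1: μ(1) · 𝟙(782/1) = 1 · 1 = 1
  d = 2: μ(2) · 𝟙(782/2) = -1 · 1 = -1
  d = 17: μ(17) · 𝟙(782/17) = -1 · 1 = -1
  d = 23: μ(23) · 𝟙(782/23) = -1 · 1 = -1
  d = 34: μ(34) · 𝟙(782/34) = 1 · 1 = 1
  d = 46: μ(46) · 𝟙(782/46) = 1 · 1 = 1
  d = 391: μ(391) · 𝟙(782/391) = 1 · 1 = 1
  d = 782: μ(782) · 𝟙(782/782) = -1 · 1 = -1
Summing: (μ * 𝟙)(782) = 1 + -1 + -1 + -1 + 1 + 1 + 1 + -1 = 0.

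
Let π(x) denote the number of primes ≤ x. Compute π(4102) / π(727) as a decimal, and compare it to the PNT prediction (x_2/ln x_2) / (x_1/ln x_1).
π(4102)/π(727) = 565/129 ≈ 4.3798;  PNT prediction ≈ 4.4688.

π(727) = 129 and π(4102) = 565, so π(4102)/π(727) ≈ 4.3798. The PNT-predicted ratio is (4102/ln(4102)) / (727/ln(727)) ≈ 4.4688. The two agree to within a few percent, as expected.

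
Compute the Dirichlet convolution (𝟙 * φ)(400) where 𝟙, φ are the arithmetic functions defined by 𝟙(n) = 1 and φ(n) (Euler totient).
(𝟙 * φ)(400) = 400

Divisors of 400: [1, 2, 4, 5, 8, 10, 16, 20, 25, 40, 50, 80, 100, 200, 400]. For each d | 400:
  d = 1: 𝟙(1) · φ(400/1) = 1 · 160 = 160
  d = 2: 𝟙(2) · φ(400/2) = 1 · 80 = 80
  d = 4: 𝟙(4) · φ(400/4) = 1 · 40 = 40
  d = 5: 𝟙(5) · φ(400/5) = 1 · 32 = 32
  d = 8: 𝟙(8) · φ(400/8) = 1 · 20 = 20
  d = 10: 𝟙(10) · φ(400/10) = 1 · 16 = 16
  d = 16: 𝟙(16) · φ(400/16) = 1 · 20 = 20
  d = 20: 𝟙(20) · φ(400/20) = 1 · 8 = 8
  d = 25: 𝟙(25) · φ(400/25) = 1 · 8 = 8
  d = 40: 𝟙(40) · φ(400/40) = 1 · 4 = 4
  d = 50: 𝟙(50) · φ(400/50) = 1 · 4 = 4
  d = 80: 𝟙(80) · φ(400/80) = 1 · 4 = 4
  d = 100: 𝟙(100) · φ(400/100) = 1 · 2 = 2
  d = 200: 𝟙(200) · φ(400/200) = 1 · 1 = 1
  d = 400: 𝟙(400) · φ(400/400) = 1 · 1 = 1
Summing: (𝟙 * φ)(400) = 160 + 80 + 40 + 32 + 20 + 16 + 20 + 8 + 8 + 4 + 4 + 4 + 2 + 1 + 1 = 400.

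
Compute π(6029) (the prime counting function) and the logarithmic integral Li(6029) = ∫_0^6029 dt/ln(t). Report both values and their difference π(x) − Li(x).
π(6029) = 786;  Li(6029) ≈ 803.75;  π(x) − Li(x) ≈ -17.75.

Direct count of primes ≤ 6029 gives π(6029) = 786. Numerical evaluation of the logarithmic integral gives Li(6029) ≈ 803.75. The difference π(x) − Li(x) ≈ -17.75 is typically negative for small/moderate x (Li(x) overestimates), though Littlewood's theorem shows this sign changes infinitely often.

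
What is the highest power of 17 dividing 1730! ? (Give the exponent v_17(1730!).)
v_17(1730!) = 106

Legendre's formula: v_p(n!) = Σ_{k ≥ 1} ⌊n / p^k⌋. For p = 17, n = 1730, the terms are:
  ⌊1730/17^1⌋ = ⌊1730/17⌋ = 101
  ⌊1730/17^2⌋ = ⌊1730/289⌋ = 5
(the next term ⌊1730/17^3⌋ = 0, terminating the sum). Summing: v_17(1730!) = 101 + 5 = 106.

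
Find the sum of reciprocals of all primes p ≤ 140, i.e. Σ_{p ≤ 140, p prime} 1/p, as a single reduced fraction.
Σ 1/p = 18825509850919239131453102166593625244431364344421618363/10014646650599190067509233131649940057366334653200433090

π(140) = 34, so the primes ≤ 140 are [2, 3, 5, 7, 11, 13, 17, 19, 23, 29, 31, 37, 41, 43, 47, 53, 59, 61, 67, 71, 73, 79, 83, 89, 97, 101, 103, 107, 109, 113, 127, 131, 137, 139]. Summing 1/p over these primes: 18825509850919239131453102166593625244431364344421618363/10014646650599190067509233131649940057366334653200433090 ≈ 1.8798. Mertens estimate ln ln(140) + 0.2615 ≈ 1.8592.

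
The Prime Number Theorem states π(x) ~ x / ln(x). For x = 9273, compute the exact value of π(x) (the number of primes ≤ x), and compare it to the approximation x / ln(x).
π(9273) = 1147;  x/ln(x) ≈ 1015.12;  relative error ≈ 11.50%.

Directly count primes up to 9273: π(9273) = 1147. The PNT approximation gives 9273/ln(9273) ≈ 9273/9.13486 ≈ 1015.12. Relative error (π(x) − x/ln(x)) / π(x) ≈ 11.50%; the approximation is known to undercount slightly (Li(x) is a better estimate).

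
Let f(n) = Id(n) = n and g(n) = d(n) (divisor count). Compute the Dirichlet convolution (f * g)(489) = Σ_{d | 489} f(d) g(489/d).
(Id * d)(489) = 825

Divisors of 489: [1, 3, 163, 489]. For each d | 489:
  d = 1: Id(1) · d(489/1) = 1 · 4 = 4
  d = 3: Id(3) · d(489/3) = 3 · 2 = 6
  d = 163: Id(163) · d(489/163) = 163 · 2 = 326
  d = 489: Id(489) · d(489/489) = 489 · 1 = 489
Summing: (Id * d)(489) = 4 + 6 + 326 + 489 = 825.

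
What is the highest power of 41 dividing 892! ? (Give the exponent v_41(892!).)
v_41(892!) = 21

Legendre's formula: v_p(n!) = Σ_{k ≥ 1} ⌊n / p^k⌋. For p = 41, n = 892, the terms are:
  ⌊892/41^1⌋ = ⌊892/41⌋ = 21
(the next term ⌊892/41^2⌋ = 0, terminating the sum). Summing: v_41(892!) = 21 = 21.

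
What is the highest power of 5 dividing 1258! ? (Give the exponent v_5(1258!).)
v_5(1258!) = 313

Legendre's formula: v_p(n!) = Σ_{k ≥ 1} ⌊n / p^k⌋. For p = 5, n = 1258, the terms are:
  ⌊1258/5^1⌋ = ⌊1258/5⌋ = 251
  ⌊1258/5^2⌋ = ⌊1258/25⌋ = 50
  ⌊1258/5^3⌋ = ⌊1258/125⌋ = 10
  ⌊1258/5^4⌋ = ⌊1258/625⌋ = 2
(the next term ⌊1258/5^5⌋ = 0, terminating the sum). Summing: v_5(1258!) = 251 + 50 + 10 + 2 = 313.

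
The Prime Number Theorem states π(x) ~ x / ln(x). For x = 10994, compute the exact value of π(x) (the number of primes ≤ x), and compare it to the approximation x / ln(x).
π(10994) = 1335;  x/ln(x) ≈ 1181.50;  relative error ≈ 11.50%.

Directly count primes up to 10994: π(10994) = 1335. The PNT approximation gives 10994/ln(10994) ≈ 10994/9.30510 ≈ 1181.50. Relative error (π(x) − x/ln(x)) / π(x) ≈ 11.50%; the approximation is known to undercount slightly (Li(x) is a better estimate).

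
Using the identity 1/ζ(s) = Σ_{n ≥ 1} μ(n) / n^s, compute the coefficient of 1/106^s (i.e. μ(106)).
μ(106) = 1

Factor n = 106 = 2 · 53. μ(n) = 0 if any exponent ≥ 2 (not squarefree); otherwise μ(n) = (−1)^{ω(n)} where ω(n) is the number of distinct prime factors. Applying: μ(106) = 1.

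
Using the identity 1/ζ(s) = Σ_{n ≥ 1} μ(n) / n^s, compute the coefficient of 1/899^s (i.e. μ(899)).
μ(899) = 1

Factor n = 899 = 29 · 31. μ(n) = 0 if any exponent ≥ 2 (not squarefree); otherwise μ(n) = (−1)^{ω(n)} where ω(n) is the number of distinct prime factors. Applying: μ(899) = 1.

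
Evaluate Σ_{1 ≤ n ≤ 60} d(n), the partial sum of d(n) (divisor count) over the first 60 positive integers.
Σ_{n ≤ 60} d(n) = 261

Compute d(n) for each 1 ≤ n ≤ 60: d(1) = 1, d(2) = 2, d(3) = 2, d(4) = 3, d(5) = 2, d(6) = 4, d(7) = 2, d(8) = 4, d(9) = 3, d(10) = 4, d(11) = 2, d(12) = 6, d(13) = 2, d(14) = 4, d(15) = 4, d(16) = 5, d(17) = 2, d(18) = 6, d(19) = 2, d(20) = 6, d(21) = 4, d(22) = 4, d(23) = 2, d(24) = 8, d(25) = 3, d(26) = 4, d(27) = 4, d(28) = 6, d(29) = 2, d(30) = 8, d(31) = 2, d(32) = 6, d(33) = 4, d(34) = 4, d(35) = 4, d(36) = 9, d(37) = 2, d(38) = 4, d(39) = 4, d(40) = 8, d(41) = 2, d(42) = 8, d(43) = 2, d(44) = 6, d(45) = 6, d(46) = 4, d(47) = 2, d(48) = 10, d(49) = 3, d(50) = 6, d(51) = 4, d(52) = 6, d(53) = 2, d(54) = 8, d(55) = 4, d(56) = 8, d(57) = 4, d(58) = 4, d(59) = 2, d(60) = 12. Summing all 60 values: 261. (Dirichlet's divisor formula: Σ_{n ≤ x} d(n) = x ln(x) + (2γ − 1) x + O(√x). For x = 60, the asymptotic estimate is ≈ 254.93.)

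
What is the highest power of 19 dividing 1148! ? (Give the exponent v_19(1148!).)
v_19(1148!) = 63

Legendre's formula: v_p(n!) = Σ_{k ≥ 1} ⌊n / p^k⌋. For p = 19, n = 1148, the terms are:
  ⌊1148/19^1⌋ = ⌊1148/19⌋ = 60
  ⌊1148/19^2⌋ = ⌊1148/361⌋ = 3
(the next term ⌊1148/19^3⌋ = 0, terminating the sum). Summing: v_19(1148!) = 60 + 3 = 63.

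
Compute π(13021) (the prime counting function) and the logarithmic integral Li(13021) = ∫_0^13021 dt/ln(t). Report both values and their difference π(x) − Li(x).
π(13021) = 1551;  Li(13021) ≈ 1569.32;  π(x) − Li(x) ≈ -18.32.

Direct count of primes ≤ 13021 gives π(13021) = 1551. Numerical evaluation of the logarithmic integral gives Li(13021) ≈ 1569.32. The difference π(x) − Li(x) ≈ -18.32 is typically negative for small/moderate x (Li(x) overestimates), though Littlewood's theorem shows this sign changes infinitely often.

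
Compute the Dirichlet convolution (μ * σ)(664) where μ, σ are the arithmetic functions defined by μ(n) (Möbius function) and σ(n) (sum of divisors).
(μ * σ)(664) = 664

Divisors of 664: [1, 2, 4, 8, 83, 166, 332, 664]. For each d | 664:
  d = 1: μ(1) · σ(664/1) = 1 · 1260 = 1260
  d = 2: μ(2) · σ(664/2) = -1 · 588 = -588
  d = 4: μ(4) · σ(664/4) = 0 · 252 = 0
  d = 8: μ(8) · σ(664/8) = 0 · 84 = 0
  d = 83: μ(83) · σ(664/83) = -1 · 15 = -15
  d = 166: μ(166) · σ(664/166) = 1 · 7 = 7
  d = 332: μ(332) · σ(664/332) = 0 · 3 = 0
  d = 664: μ(664) · σ(664/664) = 0 · 1 = 0
Summing: (μ * σ)(664) = 1260 + -588 + 0 + 0 + -15 + 7 + 0 + 0 = 664.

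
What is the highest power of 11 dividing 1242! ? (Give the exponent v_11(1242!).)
v_11(1242!) = 122

Legendre's formula: v_p(n!) = Σ_{k ≥ 1} ⌊n / p^k⌋. For p = 11, n = 1242, the terms are:
  ⌊1242/11^1⌋ = ⌊1242/11⌋ = 112
  ⌊1242/11^2⌋ = ⌊1242/121⌋ = 10
(the next term ⌊1242/11^3⌋ = 0, terminating the sum). Summing: v_11(1242!) = 112 + 10 = 122.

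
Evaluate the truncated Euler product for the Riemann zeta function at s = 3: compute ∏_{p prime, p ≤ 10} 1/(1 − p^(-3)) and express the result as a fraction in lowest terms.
∏ = 18375/15314

The primes p ≤ 10 are [2, 3, 5, 7]. For each prime, (1 − 1/p^3)^(-1) = p^3 / (p^3 − 1). The product is (1 − 1/2^3)^(-1), (1 − 1/3^3)^(-1), (1 − 1/5^3)^(-1), (1 − 1/7^3)^(-1) = ∏ p^3 / (p^3 − 1) = 18375/15314.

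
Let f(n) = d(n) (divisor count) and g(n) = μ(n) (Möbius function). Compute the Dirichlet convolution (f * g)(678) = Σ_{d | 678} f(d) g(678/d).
(d * μ)(678) = 1

Divisors of 678: [1, 2, 3, 6, 113, 226, 339, 678]. For each d | 678:
  d = 1: d(1) · μ(678/1) = 1 · -1 = -1
  d = 2: d(2) · μ(678/2) = 2 · 1 = 2
  d = 3: d(3) · μ(678/3) = 2 · 1 = 2
  d = 6: d(6) · μ(678/6) = 4 · -1 = -4
  d = 113: d(113) · μ(678/113) = 2 · 1 = 2
  d = 226: d(226) · μ(678/226) = 4 · -1 = -4
  d = 339: d(339) · μ(678/339) = 4 · -1 = -4
  d = 678: d(678) · μ(678/678) = 8 · 1 = 8
Summing: (d * μ)(678) = -1 + 2 + 2 + -4 + 2 + -4 + -4 + 8 = 1.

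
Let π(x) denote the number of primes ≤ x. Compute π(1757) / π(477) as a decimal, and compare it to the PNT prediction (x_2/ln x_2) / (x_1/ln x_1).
π(1757)/π(477) = 273/91 ≈ 3.0000;  PNT prediction ≈ 3.0406.

π(477) = 91 and π(1757) = 273, so π(1757)/π(477) ≈ 3.0000. The PNT-predicted ratio is (1757/ln(1757)) / (477/ln(477)) ≈ 3.0406. The two agree to within a few percent, as expected.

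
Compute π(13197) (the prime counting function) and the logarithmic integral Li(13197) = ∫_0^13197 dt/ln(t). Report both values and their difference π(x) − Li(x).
π(13197) = 1570;  Li(13197) ≈ 1587.89;  π(x) − Li(x) ≈ -17.89.

Direct count of primes ≤ 13197 gives π(13197) = 1570. Numerical evaluation of the logarithmic integral gives Li(13197) ≈ 1587.89. The difference π(x) − Li(x) ≈ -17.89 is typically negative for small/moderate x (Li(x) overestimates), though Littlewood's theorem shows this sign changes infinitely often.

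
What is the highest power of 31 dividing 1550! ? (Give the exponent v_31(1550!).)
v_31(1550!) = 51

Legendre's formula: v_p(n!) = Σ_{k ≥ 1} ⌊n / p^k⌋. For p = 31, n = 1550, the terms are:
  ⌊1550/31^1⌋ = ⌊1550/31⌋ = 50
  ⌊1550/31^2⌋ = ⌊1550/961⌋ = 1
(the next term ⌊1550/31^3⌋ = 0, terminating the sum). Summing: v_31(1550!) = 50 + 1 = 51.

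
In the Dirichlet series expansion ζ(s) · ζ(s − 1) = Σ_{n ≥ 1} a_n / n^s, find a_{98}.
σ(98) = 171

In the product (Σ m^0/m^s)(Σ k / k^s) = Σ (Σ_{d | n} d) / n^s, the coefficient of 1/n^s is σ(n) = Σ_{d | n} d. For n = 98, divisors are [1, 2, 7, 14, 49, 98]; summing: σ(98) = 171.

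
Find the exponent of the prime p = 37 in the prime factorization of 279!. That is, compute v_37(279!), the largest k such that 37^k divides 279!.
v_37(279!) = 7

Legendre's formula: v_p(n!) = Σ_{k ≥ 1} ⌊n / p^k⌋. For p = 37, n = 279, the terms are:
  ⌊279/37^1⌋ = ⌊279/37⌋ = 7
(the next term ⌊279/37^2⌋ = 0, terminating the sum). Summing: v_37(279!) = 7 = 7.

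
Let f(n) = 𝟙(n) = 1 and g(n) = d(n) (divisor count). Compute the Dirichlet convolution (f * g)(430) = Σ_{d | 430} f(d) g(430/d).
(𝟙 * d)(430) = 27

Divisors of 430: [1, 2, 5, 10, 43, 86, 215, 430]. For each d | 430:
  d = 1: 𝟙(1) · d(430/1) = 1 · 8 = 8
  d = 2: 𝟙(2) · d(430/2) = 1 · 4 = 4
  d = 5: 𝟙(5) · d(430/5) = 1 · 4 = 4
  d = 10: 𝟙(10) · d(430/10) = 1 · 2 = 2
  d = 43: 𝟙(43) · d(430/43) = 1 · 4 = 4
  d = 86: 𝟙(86) · d(430/86) = 1 · 2 = 2
  d = 215: 𝟙(215) · d(430/215) = 1 · 2 = 2
  d = 430: 𝟙(430) · d(430/430) = 1 · 1 = 1
Summing: (𝟙 * d)(430) = 8 + 4 + 4 + 2 + 4 + 2 + 2 + 1 = 27.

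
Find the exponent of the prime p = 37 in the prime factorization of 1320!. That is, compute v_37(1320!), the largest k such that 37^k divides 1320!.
v_37(1320!) = 35

Legendre's formula: v_p(n!) = Σ_{k ≥ 1} ⌊n / p^k⌋. For p = 37, n = 1320, the terms are:
  ⌊1320/37^1⌋ = ⌊1320/37⌋ = 35
(the next term ⌊1320/37^2⌋ = 0, terminating the sum). Summing: v_37(1320!) = 35 = 35.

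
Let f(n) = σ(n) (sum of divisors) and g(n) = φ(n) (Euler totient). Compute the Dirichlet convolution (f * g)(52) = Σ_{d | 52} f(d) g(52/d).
(σ * φ)(52) = 312

Divisors of 52: [1, 2, 4, 13, 26, 52]. For each d | 52:
  d = 1: σ(1) · φ(52/1) = 1 · 24 = 24
  d = 2: σ(2) · φ(52/2) = 3 · 12 = 36
  d = 4: σ(4) · φ(52/4) = 7 · 12 = 84
  d = 13: σ(13) · φ(52/13) = 14 · 2 = 28
  d = 26: σ(26) · φ(52/26) = 42 · 1 = 42
  d = 52: σ(52) · φ(52/52) = 98 · 1 = 98
Summing: (σ * φ)(52) = 24 + 36 + 84 + 28 + 42 + 98 = 312.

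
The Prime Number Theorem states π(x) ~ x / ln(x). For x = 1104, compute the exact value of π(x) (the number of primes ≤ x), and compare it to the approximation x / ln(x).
π(1104) = 185;  x/ln(x) ≈ 157.56;  relative error ≈ 14.83%.

Directly count primes up to 1104: π(1104) = 185. The PNT approximation gives 1104/ln(1104) ≈ 1104/7.00670 ≈ 157.56. Relative error (π(x) − x/ln(x)) / π(x) ≈ 14.83%; the approximation is known to undercount slightly (Li(x) is a better estimate).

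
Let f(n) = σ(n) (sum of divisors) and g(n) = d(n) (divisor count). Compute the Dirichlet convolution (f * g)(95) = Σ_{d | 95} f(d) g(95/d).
(σ * d)(95) = 176

Divisors of 95: [1, 5, 19, 95]. For each d | 95:
  d = 1: σ(1) · d(95/1) = 1 · 4 = 4
  d = 5: σ(5) · d(95/5) = 6 · 2 = 12
  d = 19: σ(19) · d(95/19) = 20 · 2 = 40
  d = 95: σ(95) · d(95/95) = 120 · 1 = 120
Summing: (σ * d)(95) = 4 + 12 + 40 + 120 = 176.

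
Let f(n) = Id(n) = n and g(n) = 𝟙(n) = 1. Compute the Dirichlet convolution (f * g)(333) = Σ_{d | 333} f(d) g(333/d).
(Id * 𝟙)(333) = 494

Divisors of 333: [1, 3, 9, 37, 111, 333]. For each d | 333:
  d = 1: Id(1) · 𝟙(333/1) = 1 · 1 = 1
  d = 3: Id(3) · 𝟙(333/3) = 3 · 1 = 3
  d = 9: Id(9) · 𝟙(333/9) = 9 · 1 = 9
  d = 37: Id(37) · 𝟙(333/37) = 37 · 1 = 37
  d = 111: Id(111) · 𝟙(333/111) = 111 · 1 = 111
  d = 333: Id(333) · 𝟙(333/333) = 333 · 1 = 333
Summing: (Id * 𝟙)(333) = 1 + 3 + 9 + 37 + 111 + 333 = 494.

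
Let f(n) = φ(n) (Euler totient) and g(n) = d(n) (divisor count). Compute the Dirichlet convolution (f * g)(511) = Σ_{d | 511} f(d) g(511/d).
(φ * d)(511) = 592

Divisors of 511: [1, 7, 73, 511]. For each d | 511:
  d = 1: φ(1) · d(511/1) = 1 · 4 = 4
  d = 7: φ(7) · d(511/7) = 6 · 2 = 12
  d = 73: φ(73) · d(511/73) = 72 · 2 = 144
  d = 511: φ(511) · d(511/511) = 432 · 1 = 432
Summing: (φ * d)(511) = 4 + 12 + 144 + 432 = 592.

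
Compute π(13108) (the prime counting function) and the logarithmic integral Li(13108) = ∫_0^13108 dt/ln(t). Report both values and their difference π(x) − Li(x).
π(13108) = 1559;  Li(13108) ≈ 1578.50;  π(x) − Li(x) ≈ -19.50.

Direct count of primes ≤ 13108 gives π(13108) = 1559. Numerical evaluation of the logarithmic integral gives Li(13108) ≈ 1578.50. The difference π(x) − Li(x) ≈ -19.50 is typically negative for small/moderate x (Li(x) overestimates), though Littlewood's theorem shows this sign changes infinitely often.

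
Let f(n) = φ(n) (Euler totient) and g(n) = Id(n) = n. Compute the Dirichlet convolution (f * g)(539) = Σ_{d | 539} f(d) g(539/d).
(φ * Id)(539) = 2793

Divisors of 539: [1, 7, 11, 49, 77, 539]. For each d | 539:
  d = 1: φ(1) · Id(539/1) = 1 · 539 = 539
  d = 7: φ(7) · Id(539/7) = 6 · 77 = 462
  d = 11: φ(11) · Id(539/11) = 10 · 49 = 490
  d = 49: φ(49) · Id(539/49) = 42 · 11 = 462
  d = 77: φ(77) · Id(539/77) = 60 · 7 = 420
  d = 539: φ(539) · Id(539/539) = 420 · 1 = 420
Summing: (φ * Id)(539) = 539 + 462 + 490 + 462 + 420 + 420 = 2793.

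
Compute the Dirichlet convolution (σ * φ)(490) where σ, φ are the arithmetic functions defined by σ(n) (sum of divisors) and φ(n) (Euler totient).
(σ * φ)(490) = 5880

Divisors of 490: [1, 2, 5, 7, 10, 14, 35, 49, 70, 98, 245, 490]. For each d | 490:
  d = 1: σ(1) · φ(490/1) = 1 · 168 = 168
  d = 2: σ(2) · φ(490/2) = 3 · 168 = 504
  d = 5: σ(5) · φ(490/5) = 6 · 42 = 252
  d = 7: σ(7) · φ(490/7) = 8 · 24 = 192
  d = 10: σ(10) · φ(490/10) = 18 · 42 = 756
  d = 14: σ(14) · φ(490/14) = 24 · 24 = 576
  d = 35: σ(35) · φ(490/35) = 48 · 6 = 288
  d = 49: σ(49) · φ(490/49) = 57 · 4 = 228
  d = 70: σ(70) · φ(490/70) = 144 · 6 = 864
  d = 98: σ(98) · φ(490/98) = 171 · 4 = 684
  d = 245: σ(245) · φ(490/245) = 342 · 1 = 342
  d = 490: σ(490) · φ(490/490) = 1026 · 1 = 1026
Summing: (σ * φ)(490) = 168 + 504 + 252 + 192 + 756 + 576 + 288 + 228 + 864 + 684 + 342 + 1026 = 5880.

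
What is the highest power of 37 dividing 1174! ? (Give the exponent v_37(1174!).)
v_37(1174!) = 31

Legendre's formula: v_p(n!) = Σ_{k ≥ 1} ⌊n / p^k⌋. For p = 37, n = 1174, the terms are:
  ⌊1174/37^1⌋ = ⌊1174/37⌋ = 31
(the next term ⌊1174/37^2⌋ = 0, terminating the sum). Summing: v_37(1174!) = 31 = 31.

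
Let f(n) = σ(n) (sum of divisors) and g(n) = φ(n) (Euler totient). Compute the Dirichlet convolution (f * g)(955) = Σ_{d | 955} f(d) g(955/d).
(σ * φ)(955) = 3820

Divisors of 955: [1, 5, 191, 955]. For each d | 955:
  d = 1: σ(1) · φ(955/1) = 1 · 760 = 760
  d = 5: σ(5) · φ(955/5) = 6 · 190 = 1140
  d = 191: σ(191) · φ(955/191) = 192 · 4 = 768
  d = 955: σ(955) · φ(955/955) = 1152 · 1 = 1152
Summing: (σ * φ)(955) = 760 + 1140 + 768 + 1152 = 3820.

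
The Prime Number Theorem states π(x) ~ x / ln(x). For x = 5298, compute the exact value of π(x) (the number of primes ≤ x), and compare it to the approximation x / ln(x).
π(5298) = 702;  x/ln(x) ≈ 617.84;  relative error ≈ 11.99%.

Directly count primes up to 5298: π(5298) = 702. The PNT approximation gives 5298/ln(5298) ≈ 5298/8.57508 ≈ 617.84. Relative error (π(x) − x/ln(x)) / π(x) ≈ 11.99%; the approximation is known to undercount slightly (Li(x) is a better estimate).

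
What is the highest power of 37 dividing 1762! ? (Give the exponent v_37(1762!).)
v_37(1762!) = 48

Legendre's formula: v_p(n!) = Σ_{k ≥ 1} ⌊n / p^k⌋. For p = 37, n = 1762, the terms are:
  ⌊1762/37^1⌋ = ⌊1762/37⌋ = 47
  ⌊1762/37^2⌋ = ⌊1762/1369⌋ = 1
(the next term ⌊1762/37^3⌋ = 0, terminating the sum). Summing: v_37(1762!) = 47 + 1 = 48.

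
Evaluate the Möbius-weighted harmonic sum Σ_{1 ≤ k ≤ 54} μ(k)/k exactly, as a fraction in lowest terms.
Σ μ(k)/k = -214765271462202733/10863052825730014910

Values of μ(k) for 1 ≤ k ≤ 54: μ(1) = 1, μ(2) = -1, μ(3) = -1, μ(5) = -1, μ(6) = 1, μ(7) = -1, μ(10) = 1, μ(11) = -1, μ(13) = -1, μ(14) = 1, μ(15) = 1, μ(17) = -1, μ(19) = -1, μ(21) = 1, μ(22) = 1, μ(23) = -1, μ(26) = 1, μ(29) = -1, μ(30) = -1, μ(31) = -1, μ(33) = 1, μ(34) = 1, μ(35) = 1, μ(37) = -1, μ(38) = 1, μ(39) = 1, μ(41) = -1, μ(42) = -1, μ(43) = -1, μ(46) = 1, μ(47) = -1, μ(51) = 1, μ(53) = -1, with μ = 0 on non-squarefree integers. Summing μ(k)/k for k where μ(k) ≠ 0 gives -214765271462202733/10863052825730014910 ≈ -0.0198. (PNT ⟺ this sum → 0 as n → ∞.)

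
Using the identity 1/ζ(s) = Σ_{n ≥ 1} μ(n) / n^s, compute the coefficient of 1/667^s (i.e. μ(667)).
μ(667) = 1

Factor n = 667 = 23 · 29. μ(n) = 0 if any exponent ≥ 2 (not squarefree); otherwise μ(n) = (−1)^{ω(n)} where ω(n) is the number of distinct prime factors. Applying: μ(667) = 1.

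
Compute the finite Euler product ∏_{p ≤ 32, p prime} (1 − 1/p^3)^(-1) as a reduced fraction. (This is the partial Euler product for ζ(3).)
∏ = 209363023479599225665/174187638420315512832

The primes p ≤ 32 are [2, 3, 5, 7, 11, 13, 17, 19, 23, 29, 31]. For each prime, (1 − 1/p^3)^(-1) = p^3 / (p^3 − 1). The product is (1 − 1/2^3)^(-1), (1 − 1/3^3)^(-1), (1 − 1/5^3)^(-1), (1 − 1/7^3)^(-1), (1 − 1/11^3)^(-1), (1 − 1/13^3)^(-1), (1 − 1/17^3)^(-1), (1 − 1/19^3)^(-1), (1 − 1/23^3)^(-1), (1 − 1/29^3)^(-1), (1 − 1/31^3)^(-1) = ∏ p^3 / (p^3 − 1) = 209363023479599225665/174187638420315512832.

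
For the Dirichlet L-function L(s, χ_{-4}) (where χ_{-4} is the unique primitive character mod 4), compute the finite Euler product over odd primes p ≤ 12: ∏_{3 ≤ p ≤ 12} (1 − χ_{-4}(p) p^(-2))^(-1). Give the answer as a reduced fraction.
∏ = 17787/19520

The odd primes p ≤ 12 are [3, 5, 7, 11]. For each, χ(p) = 1 if p ≡ 1 mod 4, χ(p) = −1 if p ≡ 3 mod 4. Taking (1 − χ(p)/p^2)^(-1) = p^2/(p^2 − χ(p)): (1 − (-1)/3^2)^(-1) · (1 − (1)/5^2)^(-1) · (1 − (-1)/7^2)^(-1) · (1 − (-1)/11^2)^(-1) = 17787/19520.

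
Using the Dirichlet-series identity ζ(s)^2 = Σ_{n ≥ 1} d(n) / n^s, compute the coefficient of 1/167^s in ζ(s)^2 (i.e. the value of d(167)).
d(167) = 2

ζ(s)^2 = (Σ 1/m^s)(Σ 1/k^s). The coefficient of 1/n^s in the product is the number of ordered pairs (m, k) with mk = n, which equals d(n). For n = 167, divisors are [1, 167], so d(167) = 2.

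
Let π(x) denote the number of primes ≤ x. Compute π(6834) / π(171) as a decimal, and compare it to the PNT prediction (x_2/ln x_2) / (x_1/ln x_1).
π(6834)/π(171) = 880/39 ≈ 22.5641;  PNT prediction ≈ 23.2722.

π(171) = 39 and π(6834) = 880, so π(6834)/π(171) ≈ 22.5641. The PNT-predicted ratio is (6834/ln(6834)) / (171/ln(171)) ≈ 23.2722. The two agree to within a few percent, as expected.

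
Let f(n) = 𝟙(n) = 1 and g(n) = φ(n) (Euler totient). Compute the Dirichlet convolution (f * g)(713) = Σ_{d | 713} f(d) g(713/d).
(𝟙 * φ)(713) = 713

Divisors of 713: [1, 23, 31, 713]. For each d | 713:
  d = 1: 𝟙(1) · φ(713/1) = 1 · 660 = 660
  d = 23: 𝟙(23) · φ(713/23) = 1 · 30 = 30
  d = 31: 𝟙(31) · φ(713/31) = 1 · 22 = 22
  d = 713: 𝟙(713) · φ(713/713) = 1 · 1 = 1
Summing: (𝟙 * φ)(713) = 660 + 30 + 22 + 1 = 713.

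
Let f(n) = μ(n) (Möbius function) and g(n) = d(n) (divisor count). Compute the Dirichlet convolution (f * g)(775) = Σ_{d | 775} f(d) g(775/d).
(μ * d)(775) = 1

Divisors of 775: [1, 5, 25, 31, 155, 775]. For each d | 775:
  d = 1: μ(1) · d(775/1) = 1 · 6 = 6
  d = 5: μ(5) · d(775/5) = -1 · 4 = -4
  d = 25: μ(25) · d(775/25) = 0 · 2 = 0
  d = 31: μ(31) · d(775/31) = -1 · 3 = -3
  d = 155: μ(155) · d(775/155) = 1 · 2 = 2
  d = 775: μ(775) · d(775/775) = 0 · 1 = 0
Summing: (μ * d)(775) = 6 + -4 + 0 + -3 + 2 + 0 = 1.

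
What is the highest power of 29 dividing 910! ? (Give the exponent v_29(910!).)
v_29(910!) = 32

Legendre's formula: v_p(n!) = Σ_{k ≥ 1} ⌊n / p^k⌋. For p = 29, n = 910, the terms are:
  ⌊910/29^1⌋ = ⌊910/29⌋ = 31
  ⌊910/29^2⌋ = ⌊910/841⌋ = 1
(the next term ⌊910/29^3⌋ = 0, terminating the sum). Summing: v_29(910!) = 31 + 1 = 32.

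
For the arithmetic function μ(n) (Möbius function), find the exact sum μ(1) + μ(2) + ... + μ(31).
Σ_{n ≤ 31} μ(n) = -4

Compute μ(n) for each 1 ≤ n ≤ 31: μ(1) = 1, μ(2) = -1, μ(3) = -1, μ(4) = 0, μ(5) = -1, μ(6) = 1, μ(7) = -1, μ(8) = 0, μ(9) = 0, μ(10) = 1, μ(11) = -1, μ(12) = 0, μ(13) = -1, μ(14) = 1, μ(15) = 1, μ(16) = 0, μ(17) = -1, μ(18) = 0, μ(19) = -1, μ(20) = 0, μ(21) = 1, μ(22) = 1, μ(23) = -1, μ(24) = 0, μ(25) = 0, μ(26) = 1, μ(27) = 0, μ(28) = 0, μ(29) = -1, μ(30) = -1, μ(31) = -1. Summing all 31 values: -4. (Mertens function M(x) = Σ_{n ≤ x} μ(n); on average M(x) should be small (PNT ⟺ M(x) = o(x)).)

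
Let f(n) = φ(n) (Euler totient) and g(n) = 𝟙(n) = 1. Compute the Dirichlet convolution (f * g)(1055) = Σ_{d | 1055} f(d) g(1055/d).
(φ * 𝟙)(1055) = 1055

Divisors of 1055: [1, 5, 211, 1055]. For each d | 1055:
  d = 1: φ(1) · 𝟙(1055/1) = 1 · 1 = 1
  d = 5: φ(5) · 𝟙(1055/5) = 4 · 1 = 4
  d = 211: φ(211) · 𝟙(1055/211) = 210 · 1 = 210
  d = 1055: φ(1055) · 𝟙(1055/1055) = 840 · 1 = 840
Summing: (φ * 𝟙)(1055) = 1 + 4 + 210 + 840 = 1055.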